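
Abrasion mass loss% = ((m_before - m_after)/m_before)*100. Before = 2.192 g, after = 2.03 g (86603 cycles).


Formula: Mass loss% = ((m_before - m_after) / m_before) * 100
Step 1: Mass loss = 2.192 - 2.03 = 0.162 g
Step 2: Ratio = 0.162 / 2.192 = 0.0739051
Step 3: Mass loss% = 0.0739051 * 100 = 7.39051% ≈ 7.39%

7.39%


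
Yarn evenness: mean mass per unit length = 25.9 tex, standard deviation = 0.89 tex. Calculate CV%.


Formula: CV% = (standard deviation / mean) * 100
Step 1: Ratio = 0.89 / 25.9 = 0.034363
Step 2: CV% = 0.034363 * 100 = 3.4363% ≈ 3.4%

3.4%


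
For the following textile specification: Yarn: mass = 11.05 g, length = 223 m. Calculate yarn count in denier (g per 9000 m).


Formula: den = (mass_g / length_m) * 9000
Substituting: den = (11.05 / 223) * 9000
Intermediate: 11.05 / 223 = 0.04955157 g/m
den = 0.04955157 * 9000 = 446.0 denier

446.0 denier


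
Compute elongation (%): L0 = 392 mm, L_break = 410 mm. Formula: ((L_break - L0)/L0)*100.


Formula: Elongation (%) = ((L_break - L0) / L0) * 100
Step 1: Extension = 410 - 392 = 18 mm
Step 2: Elongation = (18 / 392) * 100
Step 3: Elongation = 0.045918 * 100 = 4.5918% ≈ 4.6%

4.6%


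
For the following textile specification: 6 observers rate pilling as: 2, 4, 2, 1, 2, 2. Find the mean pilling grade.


Formula: Mean = sum / count
Sum = 2 + 4 + 2 + 1 + 2 + 2 = 13
Mean = 13 / 6 = 2.2

2.2


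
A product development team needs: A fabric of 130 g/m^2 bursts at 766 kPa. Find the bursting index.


Formula: Bursting Index = Bursting Strength / Fabric GSM
BI = 766 kPa / 130 g/m^2
BI = 5.892 kPa/(g/m^2)

5.892 kPa/(g/m^2)


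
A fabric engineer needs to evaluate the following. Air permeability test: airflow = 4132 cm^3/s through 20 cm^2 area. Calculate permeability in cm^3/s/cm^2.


Formula: Air Permeability = Airflow / Test Area
AP = 4132 cm^3/s / 20 cm^2
AP = 206.6 cm^3/s/cm^2

206.6 cm^3/s/cm^2


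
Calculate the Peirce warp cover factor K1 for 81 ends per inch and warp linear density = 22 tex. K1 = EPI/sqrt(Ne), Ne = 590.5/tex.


Formula: K1 = EPI / sqrt(Ne), with Ne = 590.5 / tex_warp
Step 1: Ne = 590.5 / 22 = 26.841
Step 2: sqrt(Ne) = sqrt(26.841) = 5.1808
Step 3: K1 = 81 / 5.1808 = 15.6

15.6


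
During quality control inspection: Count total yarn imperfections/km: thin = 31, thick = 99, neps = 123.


Formula: Total = thin places + thick places + neps
Total = 31 + 99 + 123
Total = 253 imperfections/km

253 imperfections/km


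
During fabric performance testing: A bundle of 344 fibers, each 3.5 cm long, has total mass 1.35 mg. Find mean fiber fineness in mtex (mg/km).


Formula: fineness (mtex) = mass (mg) / total length (km) = (mass_mg / total_length_m) * 1000
Step 1: Convert fiber length: 3.5 cm = 0.035 m
Step 2: Total fiber length = 344 * 0.035 = 12.04 m
Step 3: Linear density = 1.35 mg / 12.04 m = 0.1121 mg/m
Step 4: fineness = 0.1121 * 1000 = 112.1 mtex

112.1 mtex


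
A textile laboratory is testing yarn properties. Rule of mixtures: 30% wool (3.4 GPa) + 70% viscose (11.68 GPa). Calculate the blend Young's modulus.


Formula: Blend property = (fraction_A * property_A) + (fraction_B * property_B)
Step 1: Contribution A = 30/100 * 3.4 GPa = 1.02 GPa
Step 2: Contribution B = 70/100 * 11.68 GPa = 8.176 GPa
Step 3: Blend Young's modulus = 1.02 + 8.176 = 9.196 GPa

9.196 GPa


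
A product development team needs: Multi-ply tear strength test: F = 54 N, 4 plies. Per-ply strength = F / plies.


Formula: Per-ply strength = Total force / Number of plies
Per-ply = 54 N / 4
Per-ply = 13.5 N

13.5 N


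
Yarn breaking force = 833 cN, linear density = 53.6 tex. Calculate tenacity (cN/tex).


Formula: Tenacity = Breaking force / Linear density
Tenacity = 833 cN / 53.6 tex
Tenacity = 15.54 cN/tex

15.54 cN/tex


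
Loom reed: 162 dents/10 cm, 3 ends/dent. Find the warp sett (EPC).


Formula: EPC = (dents per 10 cm * ends per dent) / 10
Step 1: Total ends per 10 cm = 162 * 3 = 486
Step 2: EPC = 486 / 10 = 48.6 ends/cm

48.6 ends/cm


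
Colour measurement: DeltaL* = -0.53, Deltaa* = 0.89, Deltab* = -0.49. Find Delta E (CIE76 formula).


Formula: Delta E = sqrt(dL*^2 + da*^2 + db*^2)
Step 1: dL*^2 = (-0.53)^2 = 0.2809
Step 2: da*^2 = 0.89^2 = 0.7921
Step 3: db*^2 = (-0.49)^2 = 0.2401
Step 4: Sum = 0.2809 + 0.7921 + 0.2401 = 1.3131
Step 5: Delta E = sqrt(1.3131) = 1.15

1.15 Delta E


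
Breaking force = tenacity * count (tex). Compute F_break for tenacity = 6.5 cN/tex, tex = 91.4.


Formula: Breaking force = Tenacity * Linear density
F = 6.5 cN/tex * 91.4 tex
F = 594.10 cN

594.10 cN


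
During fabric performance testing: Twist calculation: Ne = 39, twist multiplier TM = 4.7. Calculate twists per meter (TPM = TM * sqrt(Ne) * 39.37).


Formula: TPM = TM * sqrt(Ne) * 39.37
Step 1: sqrt(Ne) = sqrt(39) = 6.245
Step 2: TM * sqrt(Ne) = 4.7 * 6.245 = 29.3515
Step 3: TPM = 29.3515 * 39.37 = 1156 twists/m

1156 twists/m


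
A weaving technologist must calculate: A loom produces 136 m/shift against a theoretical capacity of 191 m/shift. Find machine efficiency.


Formula: Efficiency% = (Actual output / Theoretical output) * 100
Efficiency% = (136 / 191) * 100
Efficiency% = 0.712042 * 100 = 71.2042% ≈ 71.2%

71.2%


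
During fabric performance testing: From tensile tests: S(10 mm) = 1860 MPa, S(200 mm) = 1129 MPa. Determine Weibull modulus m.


Formula: m = ln(L1/L2) / ln(S2/S1)
Step 1: ln(L1/L2) = ln(10/200) = -2.99573
Step 2: S2/S1 = 1129/1860 = 0.60699
Step 3: ln(S2/S1) = ln(0.60699) = -0.49924
Step 4: m = -2.99573 / -0.49924 = 6.00

6.00 (Weibull m)


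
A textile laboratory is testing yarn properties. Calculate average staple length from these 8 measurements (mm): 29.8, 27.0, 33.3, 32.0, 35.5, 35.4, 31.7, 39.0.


Formula: Mean = sum of lengths / count
Sum = 29.8 + 27.0 + 33.3 + 32.0 + 35.5 + 35.4 + 31.7 + 39.0
Sum = 263.7 mm
Mean = 263.7 / 8 = 32.96 mm

32.96 mm


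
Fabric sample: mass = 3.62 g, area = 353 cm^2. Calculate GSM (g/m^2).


Formula: GSM = mass_g / area_m2
Step 1: Convert area: 353 cm^2 = 353 / 10000 = 0.0353 m^2
Step 2: GSM = 3.62 g / 0.0353 m^2 = 102.5 g/m^2

102.5 g/m^2


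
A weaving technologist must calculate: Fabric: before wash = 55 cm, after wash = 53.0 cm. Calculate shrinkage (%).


Formula: Shrinkage% = ((L_before - L_after) / L_before) * 100
Step 1: Shrinkage = 55 - 53.0 = 2.0 cm
Step 2: Shrinkage% = (2.0 / 55) * 100
Step 3: Shrinkage% = 0.036364 * 100 = 3.6364% ≈ 3.6%

3.6%


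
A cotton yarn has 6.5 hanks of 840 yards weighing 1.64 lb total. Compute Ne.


Formula: Ne = hanks / mass_lb
Substituting: Ne = 6.5 / 1.64
Ne = 4.0

4.0 Ne


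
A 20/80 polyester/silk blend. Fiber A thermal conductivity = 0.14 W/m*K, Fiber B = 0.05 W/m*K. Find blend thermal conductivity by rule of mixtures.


Formula: Blend property = (fraction_A * property_A) + (fraction_B * property_B)
Step 1: Contribution A = 20/100 * 0.14 W/m*K = 0.028 W/m*K
Step 2: Contribution B = 80/100 * 0.05 W/m*K = 0.04 W/m*K
Step 3: Blend thermal conductivity = 0.028 + 0.04 = 0.068 W/m*K

0.068 W/m*K


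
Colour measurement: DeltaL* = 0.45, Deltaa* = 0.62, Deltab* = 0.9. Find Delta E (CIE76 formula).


Formula: Delta E = sqrt(dL*^2 + da*^2 + db*^2)
Step 1: dL*^2 = 0.45^2 = 0.2025
Step 2: da*^2 = 0.62^2 = 0.3844
Step 3: db*^2 = 0.9^2 = 0.81
Step 4: Sum = 0.2025 + 0.3844 + 0.81 = 1.3969
Step 5: Delta E = sqrt(1.3969) = 1.18

1.18 Delta E


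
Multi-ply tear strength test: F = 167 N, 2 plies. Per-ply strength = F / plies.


Formula: Per-ply strength = Total force / Number of plies
Per-ply = 167 N / 2
Per-ply = 83.5 N

83.5 N


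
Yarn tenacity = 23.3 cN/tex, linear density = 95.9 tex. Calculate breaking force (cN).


Formula: Breaking force = Tenacity * Linear density
F = 23.3 cN/tex * 95.9 tex
F = 2234.47 cN

2234.47 cN


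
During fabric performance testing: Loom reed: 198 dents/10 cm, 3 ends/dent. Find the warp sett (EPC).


Formula: EPC = (dents per 10 cm * ends per dent) / 10
Step 1: Total ends per 10 cm = 198 * 3 = 594
Step 2: EPC = 594 / 10 = 59.4 ends/cm

59.4 ends/cm


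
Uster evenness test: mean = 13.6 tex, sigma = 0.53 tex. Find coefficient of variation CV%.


Formula: CV% = (standard deviation / mean) * 100
Step 1: Ratio = 0.53 / 13.6 = 0.038971
Step 2: CV% = 0.038971 * 100 = 3.8971% ≈ 3.9%

3.9%


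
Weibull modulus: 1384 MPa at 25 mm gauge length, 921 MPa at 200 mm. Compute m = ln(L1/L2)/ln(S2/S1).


Formula: m = ln(L1/L2) / ln(S2/S1)
Step 1: ln(L1/L2) = ln(25/200) = -2.07944
Step 2: S2/S1 = 921/1384 = 0.66546
Step 3: ln(S2/S1) = ln(0.66546) = -0.40728
Step 4: m = -2.07944 / -0.40728 = 5.11

5.11 (Weibull m)


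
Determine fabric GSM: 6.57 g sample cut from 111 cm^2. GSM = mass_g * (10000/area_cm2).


Formula: GSM = mass_g / area_m2
Step 1: Convert area: 111 cm^2 = 111 / 10000 = 0.0111 m^2
Step 2: GSM = 6.57 g / 0.0111 m^2 = 591.9 g/m^2

591.9 g/m^2


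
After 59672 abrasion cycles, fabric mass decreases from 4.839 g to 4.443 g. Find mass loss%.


Formula: Mass loss% = ((m_before - m_after) / m_before) * 100
Step 1: Mass loss = 4.839 - 4.443 = 0.396 g
Step 2: Ratio = 0.396 / 4.839 = 0.0818351
Step 3: Mass loss% = 0.0818351 * 100 = 8.18351% ≈ 8.18%

8.18%


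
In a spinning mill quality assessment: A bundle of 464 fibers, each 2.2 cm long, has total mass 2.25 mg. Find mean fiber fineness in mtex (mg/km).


Formula: fineness (mtex) = mass (mg) / total length (km) = (mass_mg / total_length_m) * 1000
Step 1: Convert fiber length: 2.2 cm = 0.022 m
Step 2: Total fiber length = 464 * 0.022 = 10.208 m
Step 3: Linear density = 2.25 mg / 10.208 m = 0.2204 mg/m
Step 4: fineness = 0.2204 * 1000 = 220.4 mtex

220.4 mtex


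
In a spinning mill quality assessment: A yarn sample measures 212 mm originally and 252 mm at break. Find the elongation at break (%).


Formula: Elongation (%) = ((L_break - L0) / L0) * 100
Step 1: Extension = 252 - 212 = 40 mm
Step 2: Elongation = (40 / 212) * 100
Step 3: Elongation = 0.188679 * 100 = 18.8679% ≈ 18.9%

18.9%


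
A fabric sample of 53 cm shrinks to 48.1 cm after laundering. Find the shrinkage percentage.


Formula: Shrinkage% = ((L_before - L_after) / L_before) * 100
Step 1: Shrinkage = 53 - 48.1 = 4.9 cm
Step 2: Shrinkage% = (4.9 / 53) * 100
Step 3: Shrinkage% = 0.092453 * 100 = 9.2453% ≈ 9.2%

9.2%


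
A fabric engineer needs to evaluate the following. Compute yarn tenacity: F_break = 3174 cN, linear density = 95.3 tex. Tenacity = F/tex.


Formula: Tenacity = Breaking force / Linear density
Tenacity = 3174 cN / 95.3 tex
Tenacity = 33.31 cN/tex

33.31 cN/tex


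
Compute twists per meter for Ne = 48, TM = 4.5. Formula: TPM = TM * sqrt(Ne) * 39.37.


Formula: TPM = TM * sqrt(Ne) * 39.37
Step 1: sqrt(Ne) = sqrt(48) = 6.9282
Step 2: TM * sqrt(Ne) = 4.5 * 6.9282 = 31.1769
Step 3: TPM = 31.1769 * 39.37 = 1227 twists/m

1227 twists/m


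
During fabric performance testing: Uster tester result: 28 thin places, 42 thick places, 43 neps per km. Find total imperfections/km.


Formula: Total = thin places + thick places + neps
Total = 28 + 42 + 43
Total = 113 imperfections/km

113 imperfections/km


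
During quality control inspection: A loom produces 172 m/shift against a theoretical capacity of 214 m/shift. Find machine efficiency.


Formula: Efficiency% = (Actual output / Theoretical output) * 100
Efficiency% = (172 / 214) * 100
Efficiency% = 0.803738 * 100 = 80.3738% ≈ 80.4%

80.4%


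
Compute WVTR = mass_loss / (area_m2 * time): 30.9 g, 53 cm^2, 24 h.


Formula: WVTR = mass_loss / (area * time)
Step 1: Convert area: 53 cm^2 = 0.0053 m^2
Step 2: WVTR = 30.9 g / (0.0053 m^2 * 24 h)
Step 3: WVTR = 30.9 / 0.1272 = 242.9 g/m^2/h

242.9 g/m^2/h


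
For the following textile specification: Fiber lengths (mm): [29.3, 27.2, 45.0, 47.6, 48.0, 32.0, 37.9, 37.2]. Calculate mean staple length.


Formula: Mean = sum of lengths / count
Sum = 29.3 + 27.2 + 45.0 + 47.6 + 48.0 + 32.0 + 37.9 + 37.2
Sum = 304.2 mm
Mean = 304.2 / 8 = 38.03 mm

38.03 mm


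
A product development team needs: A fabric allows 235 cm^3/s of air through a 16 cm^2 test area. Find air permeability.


Formula: Air Permeability = Airflow / Test Area
AP = 235 cm^3/s / 16 cm^2
AP = 14.7 cm^3/s/cm^2

14.7 cm^3/s/cm^2


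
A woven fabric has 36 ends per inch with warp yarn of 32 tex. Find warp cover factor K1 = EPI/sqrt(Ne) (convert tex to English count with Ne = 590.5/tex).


Formula: K1 = EPI / sqrt(Ne), with Ne = 590.5 / tex_warp
Step 1: Ne = 590.5 / 32 = 18.453
Step 2: sqrt(Ne) = sqrt(18.453) = 4.2957
Step 3: K1 = 36 / 4.2957 = 8.4

8.4


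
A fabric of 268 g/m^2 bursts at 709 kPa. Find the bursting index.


Formula: Bursting Index = Bursting Strength / Fabric GSM
BI = 709 kPa / 268 g/m^2
BI = 2.646 kPa/(g/m^2)

2.646 kPa/(g/m^2)


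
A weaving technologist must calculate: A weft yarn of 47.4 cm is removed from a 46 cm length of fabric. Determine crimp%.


Formula: Crimp% = ((L_yarn - L_fabric) / L_fabric) * 100
Step 1: Extension = 47.4 - 46 = 1.4 cm
Step 2: Crimp% = (1.4 / 46) * 100
Step 3: Crimp% = 0.030435 * 100 = 3.0435% ≈ 3.0%

3.0%


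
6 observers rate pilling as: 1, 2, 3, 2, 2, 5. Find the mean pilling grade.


Formula: Mean = sum / count
Sum = 1 + 2 + 3 + 2 + 2 + 5 = 15
Mean = 15 / 6 = 2.5

2.5


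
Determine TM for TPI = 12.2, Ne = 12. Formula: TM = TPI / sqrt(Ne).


Formula: TM = TPI / sqrt(Ne)
Step 1: sqrt(Ne) = sqrt(12) = 3.4641
Step 2: TM = 12.2 / 3.4641 = 3.52

3.52 TM


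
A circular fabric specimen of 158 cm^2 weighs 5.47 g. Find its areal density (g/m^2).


Formula: GSM = mass_g / area_m2
Step 1: Convert area: 158 cm^2 = 158 / 10000 = 0.0158 m^2
Step 2: GSM = 5.47 g / 0.0158 m^2 = 346.2 g/m^2

346.2 g/m^2


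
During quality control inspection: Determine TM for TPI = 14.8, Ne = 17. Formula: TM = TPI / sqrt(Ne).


Formula: TM = TPI / sqrt(Ne)
Step 1: sqrt(Ne) = sqrt(17) = 4.1231
Step 2: TM = 14.8 / 4.1231 = 3.59

3.59 TM


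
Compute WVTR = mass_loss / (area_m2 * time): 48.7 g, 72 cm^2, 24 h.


Formula: WVTR = mass_loss / (area * time)
Step 1: Convert area: 72 cm^2 = 0.0072 m^2
Step 2: WVTR = 48.7 g / (0.0072 m^2 * 24 h)
Step 3: WVTR = 48.7 / 0.1728 = 281.8 g/m^2/h

281.8 g/m^2/h


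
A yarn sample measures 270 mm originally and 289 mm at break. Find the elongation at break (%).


Formula: Elongation (%) = ((L_break - L0) / L0) * 100
Step 1: Extension = 289 - 270 = 19 mm
Step 2: Elongation = (19 / 270) * 100
Step 3: Elongation = 0.07037 * 100 = 7.037% ≈ 7.0%

7.0%


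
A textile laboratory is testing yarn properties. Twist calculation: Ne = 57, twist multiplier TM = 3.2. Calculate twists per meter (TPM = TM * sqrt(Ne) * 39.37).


Formula: TPM = TM * sqrt(Ne) * 39.37
Step 1: sqrt(Ne) = sqrt(57) = 7.5498
Step 2: TM * sqrt(Ne) = 3.2 * 7.5498 = 24.1594
Step 3: TPM = 24.1594 * 39.37 = 951 twists/m

951 twists/m


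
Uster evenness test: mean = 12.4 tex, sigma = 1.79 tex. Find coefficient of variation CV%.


Formula: CV% = (standard deviation / mean) * 100
Step 1: Ratio = 1.79 / 12.4 = 0.144355
Step 2: CV% = 0.144355 * 100 = 14.4355% ≈ 14.4%

14.4%


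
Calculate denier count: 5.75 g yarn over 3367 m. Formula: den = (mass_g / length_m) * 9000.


Formula: den = (mass_g / length_m) * 9000
Substituting: den = (5.75 / 3367) * 9000
Intermediate: 5.75 / 3367 = 0.00170775 g/m
den = 0.00170775 * 9000 = 15.4 denier

15.4 denier


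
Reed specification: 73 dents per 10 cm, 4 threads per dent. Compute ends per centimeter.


Formula: EPC = (dents per 10 cm * ends per dent) / 10
Step 1: Total ends per 10 cm = 73 * 4 = 292
Step 2: EPC = 292 / 10 = 29.2 ends/cm

29.2 ends/cm


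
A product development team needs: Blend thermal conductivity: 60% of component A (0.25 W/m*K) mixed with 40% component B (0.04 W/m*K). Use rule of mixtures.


Formula: Blend property = (fraction_A * property_A) + (fraction_B * property_B)
Step 1: Contribution A = 60/100 * 0.25 W/m*K = 0.15 W/m*K
Step 2: Contribution B = 40/100 * 0.04 W/m*K = 0.016 W/m*K
Step 3: Blend thermal conductivity = 0.15 + 0.016 = 0.166 W/m*K

0.166 W/m*K


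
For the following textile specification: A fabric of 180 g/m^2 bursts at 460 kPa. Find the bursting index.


Formula: Bursting Index = Bursting Strength / Fabric GSM
BI = 460 kPa / 180 g/m^2
BI = 2.556 kPa/(g/m^2)

2.556 kPa/(g/m^2)


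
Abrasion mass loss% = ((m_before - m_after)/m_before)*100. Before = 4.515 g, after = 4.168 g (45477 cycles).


Formula: Mass loss% = ((m_before - m_after) / m_before) * 100
Step 1: Mass loss = 4.515 - 4.168 = 0.347 g
Step 2: Ratio = 0.347 / 4.515 = 0.0768549
Step 3: Mass loss% = 0.0768549 * 100 = 7.68549% ≈ 7.69%

7.69%


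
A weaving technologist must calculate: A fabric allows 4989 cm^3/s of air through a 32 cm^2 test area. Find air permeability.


Formula: Air Permeability = Airflow / Test Area
AP = 4989 cm^3/s / 32 cm^2
AP = 155.9 cm^3/s/cm^2

155.9 cm^3/s/cm^2


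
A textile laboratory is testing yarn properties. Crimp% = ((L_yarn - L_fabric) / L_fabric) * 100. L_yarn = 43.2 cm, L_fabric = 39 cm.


Formula: Crimp% = ((L_yarn - L_fabric) / L_fabric) * 100
Step 1: Extension = 43.2 - 39 = 4.2 cm
Step 2: Crimp% = (4.2 / 39) * 100
Step 3: Crimp% = 0.107692 * 100 = 10.7692% ≈ 10.8%

10.8%


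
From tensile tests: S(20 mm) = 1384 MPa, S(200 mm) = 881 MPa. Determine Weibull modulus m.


Formula: m = ln(L1/L2) / ln(S2/S1)
Step 1: ln(L1/L2) = ln(20/200) = -2.30259
Step 2: S2/S1 = 881/1384 = 0.63656
Step 3: ln(S2/S1) = ln(0.63656) = -0.45168
Step 4: m = -2.30259 / -0.45168 = 5.10

5.10 (Weibull m)


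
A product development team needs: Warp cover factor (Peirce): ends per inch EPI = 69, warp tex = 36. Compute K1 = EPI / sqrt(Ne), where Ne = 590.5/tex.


Formula: K1 = EPI / sqrt(Ne), with Ne = 590.5 / tex_warp
Step 1: Ne = 590.5 / 36 = 16.403
Step 2: sqrt(Ne) = sqrt(16.403) = 4.0501
Step 3: K1 = 69 / 4.0501 = 17.0

17.0


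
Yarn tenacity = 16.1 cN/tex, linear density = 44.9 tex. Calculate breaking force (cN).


Formula: Breaking force = Tenacity * Linear density
F = 16.1 cN/tex * 44.9 tex
F = 722.89 cN

722.89 cN


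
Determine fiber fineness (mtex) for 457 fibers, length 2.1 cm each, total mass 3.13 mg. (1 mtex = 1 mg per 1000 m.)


Formula: fineness (mtex) = mass (mg) / total length (km) = (mass_mg / total_length_m) * 1000
Step 1: Convert fiber length: 2.1 cm = 0.021 m
Step 2: Total fiber length = 457 * 0.021 = 9.597 m
Step 3: Linear density = 3.13 mg / 9.597 m = 0.3261 mg/m
Step 4: fineness = 0.3261 * 1000 = 326.1 mtex

326.1 mtex


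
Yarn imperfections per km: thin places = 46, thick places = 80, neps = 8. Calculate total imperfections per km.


Formula: Total = thin places + thick places + neps
Total = 46 + 80 + 8
Total = 134 imperfections/km

134 imperfections/km


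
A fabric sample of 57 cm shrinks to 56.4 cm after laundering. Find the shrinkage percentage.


Formula: Shrinkage% = ((L_before - L_after) / L_before) * 100
Step 1: Shrinkage = 57 - 56.4 = 0.6 cm
Step 2: Shrinkage% = (0.6 / 57) * 100
Step 3: Shrinkage% = 0.010526 * 100 = 1.0526% ≈ 1.1%

1.1%


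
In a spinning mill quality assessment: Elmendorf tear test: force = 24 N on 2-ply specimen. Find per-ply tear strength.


Formula: Per-ply strength = Total force / Number of plies
Per-ply = 24 N / 2
Per-ply = 12 N

12 N


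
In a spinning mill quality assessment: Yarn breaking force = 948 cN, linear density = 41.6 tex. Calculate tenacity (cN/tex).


Formula: Tenacity = Breaking force / Linear density
Tenacity = 948 cN / 41.6 tex
Tenacity = 22.79 cN/tex

22.79 cN/tex


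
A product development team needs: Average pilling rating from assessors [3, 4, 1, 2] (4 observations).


Formula: Mean = sum / count
Sum = 3 + 4 + 1 + 2 = 10
Mean = 10 / 4 = 2.5

2.5


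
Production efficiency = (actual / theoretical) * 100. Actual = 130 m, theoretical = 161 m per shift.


Formula: Efficiency% = (Actual output / Theoretical output) * 100
Efficiency% = (130 / 161) * 100
Efficiency% = 0.807453 * 100 = 80.7453% ≈ 80.7%

80.7%


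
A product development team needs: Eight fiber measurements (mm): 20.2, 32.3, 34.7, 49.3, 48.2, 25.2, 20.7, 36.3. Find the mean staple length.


Formula: Mean = sum of lengths / count
Sum = 20.2 + 32.3 + 34.7 + 49.3 + 48.2 + 25.2 + 20.7 + 36.3
Sum = 266.9 mm
Mean = 266.9 / 8 = 33.36 mm

33.36 mm


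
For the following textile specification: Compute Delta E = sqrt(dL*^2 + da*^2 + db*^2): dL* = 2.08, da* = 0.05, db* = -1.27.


Formula: Delta E = sqrt(dL*^2 + da*^2 + db*^2)
Step 1: dL*^2 = 2.08^2 = 4.3264
Step 2: da*^2 = 0.05^2 = 0.0025
Step 3: db*^2 = (-1.27)^2 = 1.6129
Step 4: Sum = 4.3264 + 0.0025 + 1.6129 = 5.9418
Step 5: Delta E = sqrt(5.9418) = 2.44

2.44 Delta E


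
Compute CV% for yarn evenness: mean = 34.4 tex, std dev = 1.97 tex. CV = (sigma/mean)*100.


Formula: CV% = (standard deviation / mean) * 100
Step 1: Ratio = 1.97 / 34.4 = 0.057267
Step 2: CV% = 0.057267 * 100 = 5.7267% ≈ 5.7%

5.7%


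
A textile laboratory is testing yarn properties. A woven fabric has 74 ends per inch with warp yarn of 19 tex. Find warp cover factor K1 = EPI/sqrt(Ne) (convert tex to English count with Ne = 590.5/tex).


Formula: K1 = EPI / sqrt(Ne), with Ne = 590.5 / tex_warp
Step 1: Ne = 590.5 / 19 = 31.079
Step 2: sqrt(Ne) = sqrt(31.079) = 5.5749
Step 3: K1 = 74 / 5.5749 = 13.3

13.3


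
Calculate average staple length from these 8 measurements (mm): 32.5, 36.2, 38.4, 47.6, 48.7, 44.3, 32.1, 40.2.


Formula: Mean = sum of lengths / count
Sum = 32.5 + 36.2 + 38.4 + 47.6 + 48.7 + 44.3 + 32.1 + 40.2
Sum = 320.0 mm
Mean = 320.0 / 8 = 40.00 mm

40.00 mm


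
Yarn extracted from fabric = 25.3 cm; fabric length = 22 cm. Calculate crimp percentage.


Formula: Crimp% = ((L_yarn - L_fabric) / L_fabric) * 100
Step 1: Extension = 25.3 - 22 = 3.3 cm
Step 2: Crimp% = (3.3 / 22) * 100
Step 3: Crimp% = 0.15 * 100 = 15.0%

15.0%


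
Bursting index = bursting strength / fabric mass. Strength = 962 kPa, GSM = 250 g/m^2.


Formula: Bursting Index = Bursting Strength / Fabric GSM
BI = 962 kPa / 250 g/m^2
BI = 3.848 kPa/(g/m^2)

3.848 kPa/(g/m^2)


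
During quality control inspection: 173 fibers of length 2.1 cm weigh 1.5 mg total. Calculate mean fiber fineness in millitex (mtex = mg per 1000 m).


Formula: fineness (mtex) = mass (mg) / total length (km) = (mass_mg / total_length_m) * 1000
Step 1: Convert fiber length: 2.1 cm = 0.021 m
Step 2: Total fiber length = 173 * 0.021 = 3.633 m
Step 3: Linear density = 1.5 mg / 3.633 m = 0.4129 mg/m
Step 4: fineness = 0.4129 * 1000 = 412.9 mtex

412.9 mtex


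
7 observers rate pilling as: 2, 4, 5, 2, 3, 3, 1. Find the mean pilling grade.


Formula: Mean = sum / count
Sum = 2 + 4 + 5 + 2 + 3 + 3 + 1 = 20
Mean = 20 / 7 = 2.9

2.9


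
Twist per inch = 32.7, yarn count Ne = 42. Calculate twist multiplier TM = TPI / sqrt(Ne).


Formula: TM = TPI / sqrt(Ne)
Step 1: sqrt(Ne) = sqrt(42) = 6.4807
Step 2: TM = 32.7 / 6.4807 = 5.05

5.05 TM


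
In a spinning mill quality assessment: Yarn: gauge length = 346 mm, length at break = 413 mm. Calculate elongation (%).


Formula: Elongation (%) = ((L_break - L0) / L0) * 100
Step 1: Extension = 413 - 346 = 67 mm
Step 2: Elongation = (67 / 346) * 100
Step 3: Elongation = 0.193642 * 100 = 19.3642% ≈ 19.4%

19.4%


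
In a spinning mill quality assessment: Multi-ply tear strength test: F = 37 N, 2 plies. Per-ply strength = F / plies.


Formula: Per-ply strength = Total force / Number of plies
Per-ply = 37 N / 2
Per-ply = 18.5 N

18.5 N


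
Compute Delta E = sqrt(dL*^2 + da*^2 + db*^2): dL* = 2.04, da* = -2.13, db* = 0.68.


Formula: Delta E = sqrt(dL*^2 + da*^2 + db*^2)
Step 1: dL*^2 = 2.04^2 = 4.1616
Step 2: da*^2 = (-2.13)^2 = 4.5369
Step 3: db*^2 = 0.68^2 = 0.4624
Step 4: Sum = 4.1616 + 4.5369 + 0.4624 = 9.1609
Step 5: Delta E = sqrt(9.1609) = 3.03

3.03 Delta E


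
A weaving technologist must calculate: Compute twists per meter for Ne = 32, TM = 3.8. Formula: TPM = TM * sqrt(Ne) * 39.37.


Formula: TPM = TM * sqrt(Ne) * 39.37
Step 1: sqrt(Ne) = sqrt(32) = 5.6569
Step 2: TM * sqrt(Ne) = 3.8 * 5.6569 = 21.4962
Step 3: TPM = 21.4962 * 39.37 = 846 twists/m

846 twists/m


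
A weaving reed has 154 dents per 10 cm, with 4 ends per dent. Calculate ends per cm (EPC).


Formula: EPC = (dents per 10 cm * ends per dent) / 10
Step 1: Total ends per 10 cm = 154 * 4 = 616
Step 2: EPC = 616 / 10 = 61.6 ends/cm

61.6 ends/cm


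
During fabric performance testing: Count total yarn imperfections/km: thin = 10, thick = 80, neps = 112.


Formula: Total = thin places + thick places + neps
Total = 10 + 80 + 112
Total = 202 imperfections/km

202 imperfections/km


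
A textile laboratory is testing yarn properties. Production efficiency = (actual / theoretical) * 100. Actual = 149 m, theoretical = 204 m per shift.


Formula: Efficiency% = (Actual output / Theoretical output) * 100
Efficiency% = (149 / 204) * 100
Efficiency% = 0.730392 * 100 = 73.0392% ≈ 73.0%

73.0%


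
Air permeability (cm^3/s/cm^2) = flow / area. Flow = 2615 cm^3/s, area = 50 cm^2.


Formula: Air Permeability = Airflow / Test Area
AP = 2615 cm^3/s / 50 cm^2
AP = 52.3 cm^3/s/cm^2

52.3 cm^3/s/cm^2


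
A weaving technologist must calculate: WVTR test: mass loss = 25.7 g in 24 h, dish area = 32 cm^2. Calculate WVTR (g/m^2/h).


Formula: WVTR = mass_loss / (area * time)
Step 1: Convert area: 32 cm^2 = 0.0032 m^2
Step 2: WVTR = 25.7 g / (0.0032 m^2 * 24 h)
Step 3: WVTR = 25.7 / 0.0768 = 334.6 g/m^2/h

334.6 g/m^2/h


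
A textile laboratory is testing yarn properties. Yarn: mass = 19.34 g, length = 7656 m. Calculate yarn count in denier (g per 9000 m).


Formula: den = (mass_g / length_m) * 9000
Substituting: den = (19.34 / 7656) * 9000
Intermediate: 19.34 / 7656 = 0.00252612 g/m
den = 0.00252612 * 9000 = 22.7 denier

22.7 denier


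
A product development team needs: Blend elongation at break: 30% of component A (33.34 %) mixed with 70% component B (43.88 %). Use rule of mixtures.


Formula: Blend property = (fraction_A * property_A) + (fraction_B * property_B)
Step 1: Contribution A = 30/100 * 33.34 % = 10.002 %
Step 2: Contribution B = 70/100 * 43.88 % = 30.716 %
Step 3: Blend elongation at break = 10.002 + 30.716 = 40.718 %

40.718 %


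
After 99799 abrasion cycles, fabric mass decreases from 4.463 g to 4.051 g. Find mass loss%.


Formula: Mass loss% = ((m_before - m_after) / m_before) * 100
Step 1: Mass loss = 4.463 - 4.051 = 0.412 g
Step 2: Ratio = 0.412 / 4.463 = 0.0923146
Step 3: Mass loss% = 0.0923146 * 100 = 9.23146% ≈ 9.23%

9.23%


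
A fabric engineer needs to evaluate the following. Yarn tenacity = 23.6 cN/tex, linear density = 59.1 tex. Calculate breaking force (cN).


Formula: Breaking force = Tenacity * Linear density
F = 23.6 cN/tex * 59.1 tex
F = 1394.76 cN

1394.76 cN


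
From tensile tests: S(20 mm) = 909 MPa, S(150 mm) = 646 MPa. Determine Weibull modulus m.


Formula: m = ln(L1/L2) / ln(S2/S1)
Step 1: ln(L1/L2) = ln(20/150) = -2.01490
Step 2: S2/S1 = 646/909 = 0.71067
Step 3: ln(S2/S1) = ln(0.71067) = -0.34155
Step 4: m = -2.01490 / -0.34155 = 5.90

5.90 (Weibull m)


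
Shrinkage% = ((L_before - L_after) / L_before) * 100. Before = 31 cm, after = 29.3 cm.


Formula: Shrinkage% = ((L_before - L_after) / L_before) * 100
Step 1: Shrinkage = 31 - 29.3 = 1.7 cm
Step 2: Shrinkage% = (1.7 / 31) * 100
Step 3: Shrinkage% = 0.054839 * 100 = 5.4839% ≈ 5.5%

5.5%


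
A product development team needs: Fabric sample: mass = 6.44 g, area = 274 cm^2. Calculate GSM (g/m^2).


Formula: GSM = mass_g / area_m2
Step 1: Convert area: 274 cm^2 = 274 / 10000 = 0.0274 m^2
Step 2: GSM = 6.44 g / 0.0274 m^2 = 235.0 g/m^2

235.0 g/m^2


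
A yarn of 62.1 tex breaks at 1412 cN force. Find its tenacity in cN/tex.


Formula: Tenacity = Breaking force / Linear density
Tenacity = 1412 cN / 62.1 tex
Tenacity = 22.74 cN/tex

22.74 cN/tex


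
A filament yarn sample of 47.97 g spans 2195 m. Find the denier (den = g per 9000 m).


Formula: den = (mass_g / length_m) * 9000
Substituting: den = (47.97 / 2195) * 9000
Intermediate: 47.97 / 2195 = 0.02185421 g/m
den = 0.02185421 * 9000 = 196.7 denier

196.7 denier


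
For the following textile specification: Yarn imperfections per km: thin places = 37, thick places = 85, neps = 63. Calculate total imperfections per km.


Formula: Total = thin places + thick places + neps
Total = 37 + 85 + 63
Total = 185 imperfections/km

185 imperfections/km


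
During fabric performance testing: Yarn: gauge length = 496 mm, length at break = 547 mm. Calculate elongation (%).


Formula: Elongation (%) = ((L_break - L0) / L0) * 100
Step 1: Extension = 547 - 496 = 51 mm
Step 2: Elongation = (51 / 496) * 100
Step 3: Elongation = 0.102823 * 100 = 10.2823% ≈ 10.3%

10.3%


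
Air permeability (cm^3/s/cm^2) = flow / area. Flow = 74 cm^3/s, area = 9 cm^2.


Formula: Air Permeability = Airflow / Test Area
AP = 74 cm^3/s / 9 cm^2
AP = 8.2 cm^3/s/cm^2

8.2 cm^3/s/cm^2


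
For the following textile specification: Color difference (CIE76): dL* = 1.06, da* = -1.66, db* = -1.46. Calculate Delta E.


Formula: Delta E = sqrt(dL*^2 + da*^2 + db*^2)
Step 1: dL*^2 = 1.06^2 = 1.1236
Step 2: da*^2 = (-1.66)^2 = 2.7556
Step 3: db*^2 = (-1.46)^2 = 2.1316
Step 4: Sum = 1.1236 + 2.7556 + 2.1316 = 6.0108
Step 5: Delta E = sqrt(6.0108) = 2.45

2.45 Delta E


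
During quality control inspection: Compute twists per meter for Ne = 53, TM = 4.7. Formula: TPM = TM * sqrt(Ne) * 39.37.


Formula: TPM = TM * sqrt(Ne) * 39.37
Step 1: sqrt(Ne) = sqrt(53) = 7.2801
Step 2: TM * sqrt(Ne) = 4.7 * 7.2801 = 34.2165
Step 3: TPM = 34.2165 * 39.37 = 1347 twists/m

1347 twists/m


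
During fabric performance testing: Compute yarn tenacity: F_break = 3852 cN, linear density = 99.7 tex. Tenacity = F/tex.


Formula: Tenacity = Breaking force / Linear density
Tenacity = 3852 cN / 99.7 tex
Tenacity = 38.64 cN/tex

38.64 cN/tex


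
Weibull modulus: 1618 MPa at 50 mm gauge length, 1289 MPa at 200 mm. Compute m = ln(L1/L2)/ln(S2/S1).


Formula: m = ln(L1/L2) / ln(S2/S1)
Step 1: ln(L1/L2) = ln(50/200) = -1.38629
Step 2: S2/S1 = 1289/1618 = 0.79666
Step 3: ln(S2/S1) = ln(0.79666) = -0.22733
Step 4: m = -1.38629 / -0.22733 = 6.10

6.10 (Weibull m)


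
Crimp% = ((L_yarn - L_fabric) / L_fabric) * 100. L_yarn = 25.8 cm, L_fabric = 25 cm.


Formula: Crimp% = ((L_yarn - L_fabric) / L_fabric) * 100
Step 1: Extension = 25.8 - 25 = 0.8 cm
Step 2: Crimp% = (0.8 / 25) * 100
Step 3: Crimp% = 0.032 * 100 = 3.2%

3.2%


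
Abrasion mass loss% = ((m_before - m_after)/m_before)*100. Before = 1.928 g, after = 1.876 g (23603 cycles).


Formula: Mass loss% = ((m_before - m_after) / m_before) * 100
Step 1: Mass loss = 1.928 - 1.876 = 0.052 g
Step 2: Ratio = 0.052 / 1.928 = 0.026971
Step 3: Mass loss% = 0.026971 * 100 = 2.6971% ≈ 2.70%

2.70%


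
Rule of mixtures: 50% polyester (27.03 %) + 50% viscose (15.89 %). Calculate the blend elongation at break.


Formula: Blend property = (fraction_A * property_A) + (fraction_B * property_B)
Step 1: Contribution A = 50/100 * 27.03 % = 13.515 %
Step 2: Contribution B = 50/100 * 15.89 % = 7.945 %
Step 3: Blend elongation at break = 13.515 + 7.945 = 21.46 %

21.46 %


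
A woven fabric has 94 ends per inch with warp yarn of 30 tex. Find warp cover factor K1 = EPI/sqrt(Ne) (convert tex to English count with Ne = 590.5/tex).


Formula: K1 = EPI / sqrt(Ne), with Ne = 590.5 / tex_warp
Step 1: Ne = 590.5 / 30 = 19.683
Step 2: sqrt(Ne) = sqrt(19.683) = 4.4366
Step 3: K1 = 94 / 4.4366 = 21.2

21.2


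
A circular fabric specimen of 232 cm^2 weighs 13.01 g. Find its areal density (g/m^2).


Formula: GSM = mass_g / area_m2
Step 1: Convert area: 232 cm^2 = 232 / 10000 = 0.0232 m^2
Step 2: GSM = 13.01 g / 0.0232 m^2 = 560.8 g/m^2

560.8 g/m^2


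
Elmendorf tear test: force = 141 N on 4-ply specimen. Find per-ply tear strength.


Formula: Per-ply strength = Total force / Number of plies
Per-ply = 141 N / 4
Per-ply = 35.25 N

35.25 N


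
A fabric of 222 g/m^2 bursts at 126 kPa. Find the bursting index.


Formula: Bursting Index = Bursting Strength / Fabric GSM
BI = 126 kPa / 222 g/m^2
BI = 0.568 kPa/(g/m^2)

0.568 kPa/(g/m^2)


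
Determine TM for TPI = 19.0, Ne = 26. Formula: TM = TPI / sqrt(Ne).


Formula: TM = TPI / sqrt(Ne)
Step 1: sqrt(Ne) = sqrt(26) = 5.099
Step 2: TM = 19.0 / 5.099 = 3.73

3.73 TM


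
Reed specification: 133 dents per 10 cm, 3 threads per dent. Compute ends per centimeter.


Formula: EPC = (dents per 10 cm * ends per dent) / 10
Step 1: Total ends per 10 cm = 133 * 3 = 399
Step 2: EPC = 399 / 10 = 39.9 ends/cm

39.9 ends/cm


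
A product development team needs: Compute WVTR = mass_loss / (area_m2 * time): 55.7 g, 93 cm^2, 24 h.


Formula: WVTR = mass_loss / (area * time)
Step 1: Convert area: 93 cm^2 = 0.0093 m^2
Step 2: WVTR = 55.7 g / (0.0093 m^2 * 24 h)
Step 3: WVTR = 55.7 / 0.2232 = 249.6 g/m^2/h

249.6 g/m^2/h


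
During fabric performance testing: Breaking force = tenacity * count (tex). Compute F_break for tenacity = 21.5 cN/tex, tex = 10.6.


Formula: Breaking force = Tenacity * Linear density
F = 21.5 cN/tex * 10.6 tex
F = 227.90 cN

227.90 cN


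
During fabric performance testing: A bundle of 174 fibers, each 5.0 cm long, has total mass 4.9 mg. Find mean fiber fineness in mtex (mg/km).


Formula: fineness (mtex) = mass (mg) / total length (km) = (mass_mg / total_length_m) * 1000
Step 1: Convert fiber length: 5.0 cm = 0.05 m
Step 2: Total fiber length = 174 * 0.05 = 8.7 m
Step 3: Linear density = 4.9 mg / 8.7 m = 0.5632 mg/m
Step 4: fineness = 0.5632 * 1000 = 563.2 mtex

563.2 mtex


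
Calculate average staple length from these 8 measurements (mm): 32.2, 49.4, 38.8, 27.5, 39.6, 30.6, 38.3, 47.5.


Formula: Mean = sum of lengths / count
Sum = 32.2 + 49.4 + 38.8 + 27.5 + 39.6 + 30.6 + 38.3 + 47.5
Sum = 303.9 mm
Mean = 303.9 / 8 = 37.99 mm

37.99 mm


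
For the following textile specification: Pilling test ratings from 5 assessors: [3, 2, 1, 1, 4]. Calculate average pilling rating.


Formula: Mean = sum / count
Sum = 3 + 2 + 1 + 1 + 4 = 11
Mean = 11 / 5 = 2.2

2.2


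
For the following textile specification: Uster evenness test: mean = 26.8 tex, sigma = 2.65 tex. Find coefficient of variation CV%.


Formula: CV% = (standard deviation / mean) * 100
Step 1: Ratio = 2.65 / 26.8 = 0.098881
Step 2: CV% = 0.098881 * 100 = 9.8881% ≈ 9.9%

9.9%


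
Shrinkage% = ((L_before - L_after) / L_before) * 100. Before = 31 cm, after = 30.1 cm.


Formula: Shrinkage% = ((L_before - L_after) / L_before) * 100
Step 1: Shrinkage = 31 - 30.1 = 0.9 cm
Step 2: Shrinkage% = (0.9 / 31) * 100
Step 3: Shrinkage% = 0.029032 * 100 = 2.9032% ≈ 2.9%

2.9%


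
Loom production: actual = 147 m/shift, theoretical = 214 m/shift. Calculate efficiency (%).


Formula: Efficiency% = (Actual output / Theoretical output) * 100
Efficiency% = (147 / 214) * 100
Efficiency% = 0.686916 * 100 = 68.6916% ≈ 68.7%

68.7%


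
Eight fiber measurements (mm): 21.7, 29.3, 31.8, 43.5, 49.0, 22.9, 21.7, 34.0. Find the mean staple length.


Formula: Mean = sum of lengths / count
Sum = 21.7 + 29.3 + 31.8 + 43.5 + 49.0 + 22.9 + 21.7 + 34.0
Sum = 253.9 mm
Mean = 253.9 / 8 = 31.74 mm

31.74 mm


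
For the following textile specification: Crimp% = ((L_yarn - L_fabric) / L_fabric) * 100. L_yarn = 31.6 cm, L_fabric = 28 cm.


Formula: Crimp% = ((L_yarn - L_fabric) / L_fabric) * 100
Step 1: Extension = 31.6 - 28 = 3.6 cm
Step 2: Crimp% = (3.6 / 28) * 100
Step 3: Crimp% = 0.128571 * 100 = 12.8571% ≈ 12.9%

12.9%


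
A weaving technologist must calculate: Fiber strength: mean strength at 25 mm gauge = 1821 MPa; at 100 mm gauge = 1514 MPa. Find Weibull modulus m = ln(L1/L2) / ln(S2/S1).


Formula: m = ln(L1/L2) / ln(S2/S1)
Step 1: ln(L1/L2) = ln(25/100) = -1.38629
Step 2: S2/S1 = 1514/1821 = 0.83141
Step 3: ln(S2/S1) = ln(0.83141) = -0.18463
Step 4: m = -1.38629 / -0.18463 = 7.51

7.51 (Weibull m)


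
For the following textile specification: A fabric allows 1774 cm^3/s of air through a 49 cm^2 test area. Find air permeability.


Formula: Air Permeability = Airflow / Test Area
AP = 1774 cm^3/s / 49 cm^2
AP = 36.2 cm^3/s/cm^2

36.2 cm^3/s/cm^2


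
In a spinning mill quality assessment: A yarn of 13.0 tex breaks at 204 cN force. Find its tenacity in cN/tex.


Formula: Tenacity = Breaking force / Linear density
Tenacity = 204 cN / 13.0 tex
Tenacity = 15.69 cN/tex

15.69 cN/tex


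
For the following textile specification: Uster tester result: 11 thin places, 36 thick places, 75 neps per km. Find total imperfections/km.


Formula: Total = thin places + thick places + neps
Total = 11 + 36 + 75
Total = 122 imperfections/km

122 imperfections/km


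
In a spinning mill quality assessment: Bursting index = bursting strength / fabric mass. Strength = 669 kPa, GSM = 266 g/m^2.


Formula: Bursting Index = Bursting Strength / Fabric GSM
BI = 669 kPa / 266 g/m^2
BI = 2.515 kPa/(g/m^2)

2.515 kPa/(g/m^2)


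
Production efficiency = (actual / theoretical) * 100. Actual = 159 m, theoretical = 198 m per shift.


Formula: Efficiency% = (Actual output / Theoretical output) * 100
Efficiency% = (159 / 198) * 100
Efficiency% = 0.80303 * 100 = 80.303% ≈ 80.3%

80.3%


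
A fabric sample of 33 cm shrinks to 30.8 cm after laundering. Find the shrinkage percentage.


Formula: Shrinkage% = ((L_before - L_after) / L_before) * 100
Step 1: Shrinkage = 33 - 30.8 = 2.2 cm
Step 2: Shrinkage% = (2.2 / 33) * 100
Step 3: Shrinkage% = 0.066667 * 100 = 6.6667% ≈ 6.7%

6.7%


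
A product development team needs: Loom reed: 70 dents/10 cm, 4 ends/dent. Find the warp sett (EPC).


Formula: EPC = (dents per 10 cm * ends per dent) / 10
Step 1: Total ends per 10 cm = 70 * 4 = 280
Step 2: EPC = 280 / 10 = 28.0 ends/cm

28.0 ends/cm


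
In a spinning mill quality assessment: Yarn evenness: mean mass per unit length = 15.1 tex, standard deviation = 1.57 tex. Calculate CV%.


Formula: CV% = (standard deviation / mean) * 100
Step 1: Ratio = 1.57 / 15.1 = 0.103974
Step 2: CV% = 0.103974 * 100 = 10.3974% ≈ 10.4%

10.4%


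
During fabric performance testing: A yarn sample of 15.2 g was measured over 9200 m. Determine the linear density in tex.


Formula: Tex = (mass_g / length_m) * 1000
Substituting: Tex = (15.2 / 9200) * 1000
Intermediate: 15.2 / 9200 = 0.00165217 g/m
Tex = 0.00165217 * 1000 = 1.65 tex

1.65 tex


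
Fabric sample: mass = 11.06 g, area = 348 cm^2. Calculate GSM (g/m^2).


Formula: GSM = mass_g / area_m2
Step 1: Convert area: 348 cm^2 = 348 / 10000 = 0.0348 m^2
Step 2: GSM = 11.06 g / 0.0348 m^2 = 317.8 g/m^2

317.8 g/m^2


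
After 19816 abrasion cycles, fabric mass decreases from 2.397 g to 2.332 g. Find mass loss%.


Formula: Mass loss% = ((m_before - m_after) / m_before) * 100
Step 1: Mass loss = 2.397 - 2.332 = 0.065 g
Step 2: Ratio = 0.065 / 2.397 = 0.0271172
Step 3: Mass loss% = 0.0271172 * 100 = 2.71172% ≈ 2.71%

2.71%


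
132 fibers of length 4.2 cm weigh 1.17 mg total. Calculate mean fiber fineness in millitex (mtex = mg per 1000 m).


Formula: fineness (mtex) = mass (mg) / total length (km) = (mass_mg / total_length_m) * 1000
Step 1: Convert fiber length: 4.2 cm = 0.042 m
Step 2: Total fiber length = 132 * 0.042 = 5.544 m
Step 3: Linear density = 1.17 mg / 5.544 m = 0.2110 mg/m
Step 4: fineness = 0.2110 * 1000 = 211.0 mtex

211.0 mtex


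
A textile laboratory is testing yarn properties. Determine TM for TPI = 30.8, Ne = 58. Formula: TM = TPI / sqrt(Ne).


Formula: TM = TPI / sqrt(Ne)
Step 1: sqrt(Ne) = sqrt(58) = 7.6158
Step 2: TM = 30.8 / 7.6158 = 4.04

4.04 TM


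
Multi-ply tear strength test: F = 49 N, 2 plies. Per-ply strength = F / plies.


Formula: Per-ply strength = Total force / Number of plies
Per-ply = 49 N / 2
Per-ply = 24.5 N

24.5 N
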